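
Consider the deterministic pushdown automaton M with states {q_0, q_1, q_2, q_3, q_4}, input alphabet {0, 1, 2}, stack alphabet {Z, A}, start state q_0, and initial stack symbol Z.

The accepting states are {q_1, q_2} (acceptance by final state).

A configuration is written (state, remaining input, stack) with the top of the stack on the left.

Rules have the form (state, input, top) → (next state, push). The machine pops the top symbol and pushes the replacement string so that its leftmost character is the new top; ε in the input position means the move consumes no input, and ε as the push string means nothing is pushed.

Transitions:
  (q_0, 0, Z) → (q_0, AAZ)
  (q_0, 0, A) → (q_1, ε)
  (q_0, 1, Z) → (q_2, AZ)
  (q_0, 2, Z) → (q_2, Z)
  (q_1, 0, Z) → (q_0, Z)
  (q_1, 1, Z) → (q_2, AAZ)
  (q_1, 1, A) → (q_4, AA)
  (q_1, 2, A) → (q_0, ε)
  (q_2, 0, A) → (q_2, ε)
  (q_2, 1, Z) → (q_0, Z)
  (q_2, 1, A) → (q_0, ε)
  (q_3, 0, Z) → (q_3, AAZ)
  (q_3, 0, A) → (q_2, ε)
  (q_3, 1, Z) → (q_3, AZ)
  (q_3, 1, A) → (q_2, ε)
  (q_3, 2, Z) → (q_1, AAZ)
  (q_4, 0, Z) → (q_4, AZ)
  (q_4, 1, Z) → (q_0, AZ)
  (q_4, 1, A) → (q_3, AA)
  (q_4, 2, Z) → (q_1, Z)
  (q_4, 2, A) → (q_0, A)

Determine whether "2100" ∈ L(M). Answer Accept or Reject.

Accept

(q_0, 2100, Z)
  read 2, top Z: go to q_2, push Z → (q_2, 100, Z)
  read 1, top Z: go to q_0, push Z → (q_0, 00, Z)
  read 0, top Z: go to q_0, push AAZ → (q_0, 0, AAZ)
  read 0, top A: go to q_1, push ε → (q_1, ε, AZ)
All input consumed; state q_1 ∈ F.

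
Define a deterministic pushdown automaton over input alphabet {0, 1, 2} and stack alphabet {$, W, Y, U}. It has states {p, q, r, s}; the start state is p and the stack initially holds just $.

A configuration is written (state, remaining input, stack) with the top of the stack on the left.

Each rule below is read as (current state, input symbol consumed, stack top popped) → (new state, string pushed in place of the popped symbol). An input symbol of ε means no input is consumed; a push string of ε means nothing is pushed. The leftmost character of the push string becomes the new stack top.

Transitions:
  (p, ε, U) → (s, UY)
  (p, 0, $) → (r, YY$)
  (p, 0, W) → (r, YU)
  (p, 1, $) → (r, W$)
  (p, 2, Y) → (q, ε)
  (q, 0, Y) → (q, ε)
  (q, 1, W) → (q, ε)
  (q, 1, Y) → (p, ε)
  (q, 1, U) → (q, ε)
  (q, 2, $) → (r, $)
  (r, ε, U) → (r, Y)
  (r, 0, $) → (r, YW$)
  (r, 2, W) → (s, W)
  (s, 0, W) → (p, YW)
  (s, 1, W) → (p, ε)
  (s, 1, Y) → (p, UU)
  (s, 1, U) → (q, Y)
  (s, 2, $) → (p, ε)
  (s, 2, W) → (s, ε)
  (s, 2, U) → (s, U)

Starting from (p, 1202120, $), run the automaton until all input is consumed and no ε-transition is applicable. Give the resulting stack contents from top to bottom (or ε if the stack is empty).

YW$

(p, 1202120, $)
  read 1, top $: go to r, push W$ → (r, 202120, W$)
  read 2, top W: go to s, push W → (s, 02120, W$)
  read 0, top W: go to p, push YW → (p, 2120, YW$)
  read 2, top Y: go to q, push ε → (q, 120, W$)
  read 1, top W: go to q, push ε → (q, 20, $)
  read 2, top $: go to r, push $ → (r, 0, $)
  read 0, top $: go to r, push YW$ → (r, ε, YW$)
All input consumed in state r with stack YW$.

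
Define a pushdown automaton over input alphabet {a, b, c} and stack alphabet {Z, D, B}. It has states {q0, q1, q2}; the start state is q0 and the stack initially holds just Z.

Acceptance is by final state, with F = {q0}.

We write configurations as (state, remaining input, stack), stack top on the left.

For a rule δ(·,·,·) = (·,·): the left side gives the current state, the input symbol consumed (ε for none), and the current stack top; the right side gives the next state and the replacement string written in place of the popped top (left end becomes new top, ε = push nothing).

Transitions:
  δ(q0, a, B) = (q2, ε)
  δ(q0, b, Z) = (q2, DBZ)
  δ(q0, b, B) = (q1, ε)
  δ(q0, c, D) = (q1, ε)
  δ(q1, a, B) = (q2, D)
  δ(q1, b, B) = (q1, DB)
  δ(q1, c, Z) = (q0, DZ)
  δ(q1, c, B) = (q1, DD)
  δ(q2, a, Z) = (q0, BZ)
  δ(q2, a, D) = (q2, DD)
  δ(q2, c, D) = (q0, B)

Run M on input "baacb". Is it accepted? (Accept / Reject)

No computation consumes all input and reaches a final state.

Reject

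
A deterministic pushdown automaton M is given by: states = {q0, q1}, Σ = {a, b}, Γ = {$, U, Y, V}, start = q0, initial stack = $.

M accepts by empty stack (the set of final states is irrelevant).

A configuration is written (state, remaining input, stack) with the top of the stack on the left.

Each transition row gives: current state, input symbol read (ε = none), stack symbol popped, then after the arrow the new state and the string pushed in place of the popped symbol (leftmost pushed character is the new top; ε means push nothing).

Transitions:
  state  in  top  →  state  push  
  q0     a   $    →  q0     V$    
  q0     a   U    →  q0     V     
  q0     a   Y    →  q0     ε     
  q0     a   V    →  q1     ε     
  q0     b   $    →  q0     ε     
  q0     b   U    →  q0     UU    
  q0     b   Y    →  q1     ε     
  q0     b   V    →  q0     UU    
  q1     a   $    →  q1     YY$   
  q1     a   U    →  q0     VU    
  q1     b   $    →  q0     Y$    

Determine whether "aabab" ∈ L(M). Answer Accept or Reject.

(q0, aabab, $)
  read a, top $: go to q0, push V$ → (q0, abab, V$)
  read a, top V: go to q1, push ε → (q1, bab, $)
  read b, top $: go to q0, push Y$ → (q0, ab, Y$)
  read a, top Y: go to q0, push ε → (q0, b, $)
  read b, top $: go to q0, push ε → (q0, ε, ε)
All input consumed and the stack is empty.

Accept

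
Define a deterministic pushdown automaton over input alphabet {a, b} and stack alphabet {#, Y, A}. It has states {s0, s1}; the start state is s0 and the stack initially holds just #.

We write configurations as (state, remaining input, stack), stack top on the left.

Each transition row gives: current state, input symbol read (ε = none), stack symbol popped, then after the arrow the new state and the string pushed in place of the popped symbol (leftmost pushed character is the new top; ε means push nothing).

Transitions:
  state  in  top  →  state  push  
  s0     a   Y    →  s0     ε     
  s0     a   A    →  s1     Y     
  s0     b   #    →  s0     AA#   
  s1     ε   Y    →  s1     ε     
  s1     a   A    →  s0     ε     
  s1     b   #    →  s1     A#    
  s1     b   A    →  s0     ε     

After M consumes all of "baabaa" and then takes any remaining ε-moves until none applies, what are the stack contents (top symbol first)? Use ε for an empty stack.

#

(s0, baabaa, #) ⊢ (s0, aabaa, AA#) ⊢ (s1, abaa, YA#) ⊢ (s1, abaa, A#) ⊢ (s0, baa, #) ⊢ (s0, aa, AA#) ⊢ (s1, a, YA#) ⊢ (s1, a, A#) ⊢ (s0, ε, #)
All input consumed in state s0 with stack #.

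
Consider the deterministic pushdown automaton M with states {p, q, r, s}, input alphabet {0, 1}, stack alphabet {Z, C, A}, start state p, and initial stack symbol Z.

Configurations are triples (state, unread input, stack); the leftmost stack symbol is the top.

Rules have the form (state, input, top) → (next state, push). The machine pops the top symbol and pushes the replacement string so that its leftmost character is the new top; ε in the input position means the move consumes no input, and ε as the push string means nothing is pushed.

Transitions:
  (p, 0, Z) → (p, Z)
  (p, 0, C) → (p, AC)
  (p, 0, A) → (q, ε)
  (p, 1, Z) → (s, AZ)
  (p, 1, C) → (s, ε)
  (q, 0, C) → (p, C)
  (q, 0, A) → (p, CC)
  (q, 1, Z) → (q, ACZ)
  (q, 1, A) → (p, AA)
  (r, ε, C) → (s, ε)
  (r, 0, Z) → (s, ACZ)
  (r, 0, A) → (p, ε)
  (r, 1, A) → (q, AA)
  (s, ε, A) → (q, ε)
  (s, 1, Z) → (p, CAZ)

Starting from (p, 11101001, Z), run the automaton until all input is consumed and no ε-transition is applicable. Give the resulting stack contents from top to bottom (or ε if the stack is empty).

CCZ

(p, 11101001, Z)
  read 1, top Z: go to s, push AZ → (s, 1101001, AZ)
  ε-move, top A: go to q, push ε → (q, 1101001, Z)
  read 1, top Z: go to q, push ACZ → (q, 101001, ACZ)
  read 1, top A: go to p, push AA → (p, 01001, AACZ)
  read 0, top A: go to q, push ε → (q, 1001, ACZ)
  read 1, top A: go to p, push AA → (p, 001, AACZ)
  read 0, top A: go to q, push ε → (q, 01, ACZ)
  read 0, top A: go to p, push CC → (p, 1, CCCZ)
  read 1, top C: go to s, push ε → (s, ε, CCZ)
All input consumed in state s with stack CCZ.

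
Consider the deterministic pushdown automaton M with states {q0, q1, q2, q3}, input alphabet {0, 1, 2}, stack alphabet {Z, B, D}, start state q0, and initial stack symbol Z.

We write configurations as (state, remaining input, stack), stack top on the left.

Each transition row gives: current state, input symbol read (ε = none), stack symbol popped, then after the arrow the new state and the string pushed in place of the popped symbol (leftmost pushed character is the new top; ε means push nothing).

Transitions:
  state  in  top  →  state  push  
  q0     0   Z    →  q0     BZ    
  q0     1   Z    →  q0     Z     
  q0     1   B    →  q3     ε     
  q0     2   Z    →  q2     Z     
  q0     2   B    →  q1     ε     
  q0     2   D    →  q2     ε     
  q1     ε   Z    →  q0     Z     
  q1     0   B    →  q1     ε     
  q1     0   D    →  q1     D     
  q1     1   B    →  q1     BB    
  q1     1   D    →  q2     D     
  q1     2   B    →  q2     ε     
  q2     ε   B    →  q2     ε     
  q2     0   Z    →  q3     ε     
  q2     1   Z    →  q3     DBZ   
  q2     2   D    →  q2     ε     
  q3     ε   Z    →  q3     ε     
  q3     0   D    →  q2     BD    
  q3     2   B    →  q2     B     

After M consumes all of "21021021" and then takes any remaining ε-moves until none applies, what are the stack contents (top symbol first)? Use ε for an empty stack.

DBZ

(q0, 21021021, Z)
  read 2, top Z: go to q2, push Z → (q2, 1021021, Z)
  read 1, top Z: go to q3, push DBZ → (q3, 021021, DBZ)
  read 0, top D: go to q2, push BD → (q2, 21021, BDBZ)
  ε-move, top B: go to q2, push ε → (q2, 21021, DBZ)
  read 2, top D: go to q2, push ε → (q2, 1021, BZ)
  ε-move, top B: go to q2, push ε → (q2, 1021, Z)
  read 1, top Z: go to q3, push DBZ → (q3, 021, DBZ)
  read 0, top D: go to q2, push BD → (q2, 21, BDBZ)
  ε-move, top B: go to q2, push ε → (q2, 21, DBZ)
  read 2, top D: go to q2, push ε → (q2, 1, BZ)
  ε-move, top B: go to q2, push ε → (q2, 1, Z)
  read 1, top Z: go to q3, push DBZ → (q3, ε, DBZ)
All input consumed in state q3 with stack DBZ.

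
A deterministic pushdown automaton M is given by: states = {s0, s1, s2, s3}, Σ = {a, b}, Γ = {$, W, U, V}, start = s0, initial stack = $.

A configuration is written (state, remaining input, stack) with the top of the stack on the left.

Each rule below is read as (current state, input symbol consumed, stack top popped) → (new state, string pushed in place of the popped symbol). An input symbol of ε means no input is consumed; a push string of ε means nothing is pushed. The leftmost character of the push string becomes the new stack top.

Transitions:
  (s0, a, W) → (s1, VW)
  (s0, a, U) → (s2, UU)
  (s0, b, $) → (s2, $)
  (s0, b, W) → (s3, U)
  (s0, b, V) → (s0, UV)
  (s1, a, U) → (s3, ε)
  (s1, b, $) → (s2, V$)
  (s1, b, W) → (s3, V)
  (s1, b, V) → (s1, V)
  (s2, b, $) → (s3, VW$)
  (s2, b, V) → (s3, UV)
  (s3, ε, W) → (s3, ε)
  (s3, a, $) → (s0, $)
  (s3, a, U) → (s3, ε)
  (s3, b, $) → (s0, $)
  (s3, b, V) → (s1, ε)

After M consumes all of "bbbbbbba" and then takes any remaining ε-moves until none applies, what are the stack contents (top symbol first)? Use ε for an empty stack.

V$

(s0, bbbbbbba, $)
  read b, top $: go to s2, push $ → (s2, bbbbbba, $)
  read b, top $: go to s3, push VW$ → (s3, bbbbba, VW$)
  read b, top V: go to s1, push ε → (s1, bbbba, W$)
  read b, top W: go to s3, push V → (s3, bbba, V$)
  read b, top V: go to s1, push ε → (s1, bba, $)
  read b, top $: go to s2, push V$ → (s2, ba, V$)
  read b, top V: go to s3, push UV → (s3, a, UV$)
  read a, top U: go to s3, push ε → (s3, ε, V$)
All input consumed in state s3 with stack V$.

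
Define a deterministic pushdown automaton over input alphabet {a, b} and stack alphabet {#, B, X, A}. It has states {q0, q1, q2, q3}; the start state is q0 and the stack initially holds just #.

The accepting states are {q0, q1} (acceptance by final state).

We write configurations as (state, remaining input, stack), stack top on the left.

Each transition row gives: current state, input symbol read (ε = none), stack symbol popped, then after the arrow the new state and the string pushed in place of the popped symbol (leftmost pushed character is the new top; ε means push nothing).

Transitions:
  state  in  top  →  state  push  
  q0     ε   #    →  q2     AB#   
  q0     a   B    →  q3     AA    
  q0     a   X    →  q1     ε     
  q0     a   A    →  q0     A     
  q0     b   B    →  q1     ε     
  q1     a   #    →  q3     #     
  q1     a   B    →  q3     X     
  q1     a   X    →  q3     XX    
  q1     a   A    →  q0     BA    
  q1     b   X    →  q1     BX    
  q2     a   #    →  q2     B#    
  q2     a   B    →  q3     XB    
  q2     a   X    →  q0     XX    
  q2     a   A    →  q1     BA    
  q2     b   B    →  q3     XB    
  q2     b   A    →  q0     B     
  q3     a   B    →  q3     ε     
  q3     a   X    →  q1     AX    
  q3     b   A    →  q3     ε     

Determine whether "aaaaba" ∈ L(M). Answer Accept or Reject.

(q0, aaaaba, #)
  ε-move, top #: go to q2, push AB# → (q2, aaaaba, AB#)
  read a, top A: go to q1, push BA → (q1, aaaba, BAB#)
  read a, top B: go to q3, push X → (q3, aaba, XAB#)
  read a, top X: go to q1, push AX → (q1, aba, AXAB#)
  read a, top A: go to q0, push BA → (q0, ba, BAXAB#)
  read b, top B: go to q1, push ε → (q1, a, AXAB#)
  read a, top A: go to q0, push BA → (q0, ε, BAXAB#)
All input consumed; state q0 ∈ F.

Accept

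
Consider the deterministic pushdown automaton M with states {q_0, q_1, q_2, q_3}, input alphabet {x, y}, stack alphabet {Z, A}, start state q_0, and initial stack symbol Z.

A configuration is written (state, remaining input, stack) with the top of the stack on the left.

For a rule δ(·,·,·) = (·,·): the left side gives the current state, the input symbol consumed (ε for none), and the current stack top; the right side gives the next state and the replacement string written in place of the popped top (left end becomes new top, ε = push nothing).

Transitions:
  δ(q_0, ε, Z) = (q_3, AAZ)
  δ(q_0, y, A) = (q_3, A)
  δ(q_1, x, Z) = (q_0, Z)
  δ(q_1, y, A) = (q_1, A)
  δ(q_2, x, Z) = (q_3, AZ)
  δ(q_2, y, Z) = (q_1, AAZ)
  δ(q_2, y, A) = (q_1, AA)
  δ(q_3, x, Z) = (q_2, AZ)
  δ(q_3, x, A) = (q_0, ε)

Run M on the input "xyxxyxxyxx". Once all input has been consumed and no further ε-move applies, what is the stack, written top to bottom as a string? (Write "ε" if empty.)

(q_0, xyxxyxxyxx, Z)
  ε-move, top Z: go to q_3, push AAZ → (q_3, xyxxyxxyxx, AAZ)
  read x, top A: go to q_0, push ε → (q_0, yxxyxxyxx, AZ)
  read y, top A: go to q_3, push A → (q_3, xxyxxyxx, AZ)
  read x, top A: go to q_0, push ε → (q_0, xyxxyxx, Z)
  ε-move, top Z: go to q_3, push AAZ → (q_3, xyxxyxx, AAZ)
  read x, top A: go to q_0, push ε → (q_0, yxxyxx, AZ)
  read y, top A: go to q_3, push A → (q_3, xxyxx, AZ)
  read x, top A: go to q_0, push ε → (q_0, xyxx, Z)
  ε-move, top Z: go to q_3, push AAZ → (q_3, xyxx, AAZ)
  read x, top A: go to q_0, push ε → (q_0, yxx, AZ)
  read y, top A: go to q_3, push A → (q_3, xx, AZ)
  read x, top A: go to q_0, push ε → (q_0, x, Z)
  ε-move, top Z: go to q_3, push AAZ → (q_3, x, AAZ)
  read x, top A: go to q_0, push ε → (q_0, ε, AZ)
All input consumed in state q_0 with stack AZ.

AZ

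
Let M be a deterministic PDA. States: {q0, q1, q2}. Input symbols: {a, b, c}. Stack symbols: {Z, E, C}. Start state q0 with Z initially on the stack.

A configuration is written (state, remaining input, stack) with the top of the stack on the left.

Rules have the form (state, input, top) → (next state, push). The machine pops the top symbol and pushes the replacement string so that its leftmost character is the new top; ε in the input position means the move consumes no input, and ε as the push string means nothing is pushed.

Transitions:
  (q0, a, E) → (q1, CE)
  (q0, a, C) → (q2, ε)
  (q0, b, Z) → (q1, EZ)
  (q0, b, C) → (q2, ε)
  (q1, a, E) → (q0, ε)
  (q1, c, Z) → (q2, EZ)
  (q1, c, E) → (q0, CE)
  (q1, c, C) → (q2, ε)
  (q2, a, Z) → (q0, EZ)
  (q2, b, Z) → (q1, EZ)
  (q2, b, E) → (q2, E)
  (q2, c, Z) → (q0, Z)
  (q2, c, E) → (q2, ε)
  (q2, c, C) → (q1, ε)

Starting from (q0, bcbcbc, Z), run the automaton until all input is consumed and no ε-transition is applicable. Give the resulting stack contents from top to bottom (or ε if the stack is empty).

CEZ

(q0, bcbcbc, Z) ⊢ (q1, cbcbc, EZ) ⊢ (q0, bcbc, CEZ) ⊢ (q2, cbc, EZ) ⊢ (q2, bc, Z) ⊢ (q1, c, EZ) ⊢ (q0, ε, CEZ)
All input consumed in state q0 with stack CEZ.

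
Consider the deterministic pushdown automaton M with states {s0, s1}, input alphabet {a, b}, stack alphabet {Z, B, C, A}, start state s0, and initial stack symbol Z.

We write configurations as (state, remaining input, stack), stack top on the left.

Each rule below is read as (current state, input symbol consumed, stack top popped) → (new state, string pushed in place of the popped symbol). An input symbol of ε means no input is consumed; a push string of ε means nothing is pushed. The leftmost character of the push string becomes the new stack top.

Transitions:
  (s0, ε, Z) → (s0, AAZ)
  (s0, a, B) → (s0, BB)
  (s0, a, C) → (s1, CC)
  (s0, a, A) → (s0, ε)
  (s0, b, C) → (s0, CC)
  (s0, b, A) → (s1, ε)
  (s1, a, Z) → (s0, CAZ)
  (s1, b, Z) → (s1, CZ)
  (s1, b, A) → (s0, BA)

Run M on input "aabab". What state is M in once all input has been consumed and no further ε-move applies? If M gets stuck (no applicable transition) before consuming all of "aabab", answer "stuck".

stuck

(s0, aabab, Z)
  ε-move, top Z: go to s0, push AAZ → (s0, aabab, AAZ)
  read a, top A: go to s0, push ε → (s0, abab, AZ)
  read a, top A: go to s0, push ε → (s0, bab, Z)
  ε-move, top Z: go to s0, push AAZ → (s0, bab, AAZ)
  read b, top A: go to s1, push ε → (s1, ab, AZ)
No transition for (s1, a, top A); M blocks with input ab remaining.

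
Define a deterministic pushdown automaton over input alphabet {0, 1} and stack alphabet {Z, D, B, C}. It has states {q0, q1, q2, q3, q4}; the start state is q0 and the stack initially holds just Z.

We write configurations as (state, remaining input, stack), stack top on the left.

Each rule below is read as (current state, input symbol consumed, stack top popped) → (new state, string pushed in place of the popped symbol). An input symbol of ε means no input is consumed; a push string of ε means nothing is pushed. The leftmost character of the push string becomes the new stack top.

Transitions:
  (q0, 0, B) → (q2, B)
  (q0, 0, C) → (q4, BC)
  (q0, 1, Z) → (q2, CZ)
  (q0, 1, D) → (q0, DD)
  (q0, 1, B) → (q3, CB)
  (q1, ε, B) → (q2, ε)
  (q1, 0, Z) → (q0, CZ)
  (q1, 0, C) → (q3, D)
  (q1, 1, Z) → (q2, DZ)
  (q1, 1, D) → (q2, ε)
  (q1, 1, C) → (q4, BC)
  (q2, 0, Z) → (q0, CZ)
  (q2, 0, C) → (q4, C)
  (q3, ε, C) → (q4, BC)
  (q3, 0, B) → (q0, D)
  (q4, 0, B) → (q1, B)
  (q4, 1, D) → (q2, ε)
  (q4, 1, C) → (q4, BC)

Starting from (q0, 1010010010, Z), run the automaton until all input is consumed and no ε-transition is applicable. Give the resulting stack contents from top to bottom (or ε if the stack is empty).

CZ

(q0, 1010010010, Z) ⊢ (q2, 010010010, CZ) ⊢ (q4, 10010010, CZ) ⊢ (q4, 0010010, BCZ) ⊢ (q1, 010010, BCZ) ⊢ (q2, 010010, CZ) ⊢ (q4, 10010, CZ) ⊢ (q4, 0010, BCZ) ⊢ (q1, 010, BCZ) ⊢ (q2, 010, CZ) ⊢ (q4, 10, CZ) ⊢ (q4, 0, BCZ) ⊢ (q1, ε, BCZ) ⊢ (q2, ε, CZ)
All input consumed in state q2 with stack CZ.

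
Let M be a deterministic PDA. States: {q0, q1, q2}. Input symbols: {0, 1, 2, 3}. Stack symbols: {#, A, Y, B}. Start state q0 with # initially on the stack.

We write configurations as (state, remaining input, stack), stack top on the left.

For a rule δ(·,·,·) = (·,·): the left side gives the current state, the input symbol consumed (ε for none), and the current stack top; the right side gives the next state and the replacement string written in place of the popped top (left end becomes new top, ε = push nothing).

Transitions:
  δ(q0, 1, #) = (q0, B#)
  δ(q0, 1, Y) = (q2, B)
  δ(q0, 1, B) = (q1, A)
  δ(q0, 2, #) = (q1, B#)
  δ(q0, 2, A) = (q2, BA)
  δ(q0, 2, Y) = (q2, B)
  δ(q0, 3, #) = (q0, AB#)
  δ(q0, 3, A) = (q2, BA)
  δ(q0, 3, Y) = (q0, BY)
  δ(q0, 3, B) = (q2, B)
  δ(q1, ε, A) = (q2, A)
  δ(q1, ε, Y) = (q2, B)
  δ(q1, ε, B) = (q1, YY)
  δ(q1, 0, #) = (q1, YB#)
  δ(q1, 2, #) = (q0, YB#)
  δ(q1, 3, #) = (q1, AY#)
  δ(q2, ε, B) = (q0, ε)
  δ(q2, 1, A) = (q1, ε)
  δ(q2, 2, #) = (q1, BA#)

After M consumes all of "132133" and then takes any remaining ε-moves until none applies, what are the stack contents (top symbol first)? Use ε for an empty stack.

(q0, 132133, #)
  read 1, top #: go to q0, push B# → (q0, 32133, B#)
  read 3, top B: go to q2, push B → (q2, 2133, B#)
  ε-move, top B: go to q0, push ε → (q0, 2133, #)
  read 2, top #: go to q1, push B# → (q1, 133, B#)
  ε-move, top B: go to q1, push YY → (q1, 133, YY#)
  ε-move, top Y: go to q2, push B → (q2, 133, BY#)
  ε-move, top B: go to q0, push ε → (q0, 133, Y#)
  read 1, top Y: go to q2, push B → (q2, 33, B#)
  ε-move, top B: go to q0, push ε → (q0, 33, #)
  read 3, top #: go to q0, push AB# → (q0, 3, AB#)
  read 3, top A: go to q2, push BA → (q2, ε, BAB#)
  ε-move, top B: go to q0, push ε → (q0, ε, AB#)
All input consumed in state q0 with stack AB#.

AB#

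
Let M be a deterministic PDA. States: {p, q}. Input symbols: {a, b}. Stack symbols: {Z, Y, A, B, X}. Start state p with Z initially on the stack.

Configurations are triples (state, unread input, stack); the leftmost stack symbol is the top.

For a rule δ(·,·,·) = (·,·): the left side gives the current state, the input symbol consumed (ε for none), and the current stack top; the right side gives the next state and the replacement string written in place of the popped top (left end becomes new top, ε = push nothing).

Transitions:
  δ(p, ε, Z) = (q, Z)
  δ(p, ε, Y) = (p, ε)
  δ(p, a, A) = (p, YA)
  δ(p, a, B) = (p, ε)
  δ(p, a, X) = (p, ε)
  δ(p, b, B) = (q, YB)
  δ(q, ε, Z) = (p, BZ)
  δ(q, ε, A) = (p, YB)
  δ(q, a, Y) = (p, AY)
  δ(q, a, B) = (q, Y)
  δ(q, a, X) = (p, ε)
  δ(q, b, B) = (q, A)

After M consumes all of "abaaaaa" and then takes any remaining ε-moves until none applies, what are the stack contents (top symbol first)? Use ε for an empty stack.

AYBZ

(p, abaaaaa, Z) ⊢ (q, abaaaaa, Z) ⊢ (p, abaaaaa, BZ) ⊢ (p, baaaaa, Z) ⊢ (q, baaaaa, Z) ⊢ (p, baaaaa, BZ) ⊢ (q, aaaaa, YBZ) ⊢ (p, aaaa, AYBZ) ⊢ (p, aaa, YAYBZ) ⊢ (p, aaa, AYBZ) ⊢ (p, aa, YAYBZ) ⊢ (p, aa, AYBZ) ⊢ (p, a, YAYBZ) ⊢ (p, a, AYBZ) ⊢ (p, ε, YAYBZ) ⊢ (p, ε, AYBZ)
All input consumed in state p with stack AYBZ.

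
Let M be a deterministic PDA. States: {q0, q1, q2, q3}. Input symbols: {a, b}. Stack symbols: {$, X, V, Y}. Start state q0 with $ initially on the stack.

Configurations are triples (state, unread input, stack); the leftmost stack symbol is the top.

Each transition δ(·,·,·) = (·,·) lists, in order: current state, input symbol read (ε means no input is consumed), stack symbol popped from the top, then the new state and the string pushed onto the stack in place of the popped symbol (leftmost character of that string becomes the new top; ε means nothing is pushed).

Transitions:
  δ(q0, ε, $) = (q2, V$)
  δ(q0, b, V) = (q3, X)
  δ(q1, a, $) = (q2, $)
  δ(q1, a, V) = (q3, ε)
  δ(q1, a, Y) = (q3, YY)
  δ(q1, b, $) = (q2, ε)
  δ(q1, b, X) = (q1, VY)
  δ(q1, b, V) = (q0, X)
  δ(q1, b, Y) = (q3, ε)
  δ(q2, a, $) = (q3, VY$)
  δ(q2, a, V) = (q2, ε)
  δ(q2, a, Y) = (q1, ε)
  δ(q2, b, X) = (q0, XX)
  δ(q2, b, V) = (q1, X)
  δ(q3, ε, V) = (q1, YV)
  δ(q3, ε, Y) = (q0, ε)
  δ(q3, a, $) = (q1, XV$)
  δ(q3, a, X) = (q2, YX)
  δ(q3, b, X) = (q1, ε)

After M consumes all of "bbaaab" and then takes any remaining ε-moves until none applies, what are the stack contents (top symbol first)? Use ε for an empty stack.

(q0, bbaaab, $)
  ε-move, top $: go to q2, push V$ → (q2, bbaaab, V$)
  read b, top V: go to q1, push X → (q1, baaab, X$)
  read b, top X: go to q1, push VY → (q1, aaab, VY$)
  read a, top V: go to q3, push ε → (q3, aab, Y$)
  ε-move, top Y: go to q0, push ε → (q0, aab, $)
  ε-move, top $: go to q2, push V$ → (q2, aab, V$)
  read a, top V: go to q2, push ε → (q2, ab, $)
  read a, top $: go to q3, push VY$ → (q3, b, VY$)
  ε-move, top V: go to q1, push YV → (q1, b, YVY$)
  read b, top Y: go to q3, push ε → (q3, ε, VY$)
  ε-move, top V: go to q1, push YV → (q1, ε, YVY$)
All input consumed in state q1 with stack YVY$.

YVY$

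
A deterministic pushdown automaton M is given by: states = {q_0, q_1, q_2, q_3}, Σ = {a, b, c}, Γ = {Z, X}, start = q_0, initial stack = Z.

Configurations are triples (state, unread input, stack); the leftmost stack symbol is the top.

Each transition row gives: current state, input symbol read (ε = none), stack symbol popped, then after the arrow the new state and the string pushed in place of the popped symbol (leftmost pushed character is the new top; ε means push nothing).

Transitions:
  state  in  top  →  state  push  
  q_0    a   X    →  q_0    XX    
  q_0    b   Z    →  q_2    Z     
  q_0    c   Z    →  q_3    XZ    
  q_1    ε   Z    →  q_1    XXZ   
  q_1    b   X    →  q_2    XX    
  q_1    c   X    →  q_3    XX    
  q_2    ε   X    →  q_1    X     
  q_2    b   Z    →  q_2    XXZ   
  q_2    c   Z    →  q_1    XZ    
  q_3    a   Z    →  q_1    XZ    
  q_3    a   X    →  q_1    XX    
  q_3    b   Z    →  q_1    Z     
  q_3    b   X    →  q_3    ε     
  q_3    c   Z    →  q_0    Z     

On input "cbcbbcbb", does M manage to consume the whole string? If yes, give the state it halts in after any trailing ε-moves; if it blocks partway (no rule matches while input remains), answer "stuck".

q_3

(q_0, cbcbbcbb, Z)
  read c, top Z: go to q_3, push XZ → (q_3, bcbbcbb, XZ)
  read b, top X: go to q_3, push ε → (q_3, cbbcbb, Z)
  read c, top Z: go to q_0, push Z → (q_0, bbcbb, Z)
  read b, top Z: go to q_2, push Z → (q_2, bcbb, Z)
  read b, top Z: go to q_2, push XXZ → (q_2, cbb, XXZ)
  ε-move, top X: go to q_1, push X → (q_1, cbb, XXZ)
  read c, top X: go to q_3, push XX → (q_3, bb, XXXZ)
  read b, top X: go to q_3, push ε → (q_3, b, XXZ)
  read b, top X: go to q_3, push ε → (q_3, ε, XZ)
All input consumed; M is in state q_3.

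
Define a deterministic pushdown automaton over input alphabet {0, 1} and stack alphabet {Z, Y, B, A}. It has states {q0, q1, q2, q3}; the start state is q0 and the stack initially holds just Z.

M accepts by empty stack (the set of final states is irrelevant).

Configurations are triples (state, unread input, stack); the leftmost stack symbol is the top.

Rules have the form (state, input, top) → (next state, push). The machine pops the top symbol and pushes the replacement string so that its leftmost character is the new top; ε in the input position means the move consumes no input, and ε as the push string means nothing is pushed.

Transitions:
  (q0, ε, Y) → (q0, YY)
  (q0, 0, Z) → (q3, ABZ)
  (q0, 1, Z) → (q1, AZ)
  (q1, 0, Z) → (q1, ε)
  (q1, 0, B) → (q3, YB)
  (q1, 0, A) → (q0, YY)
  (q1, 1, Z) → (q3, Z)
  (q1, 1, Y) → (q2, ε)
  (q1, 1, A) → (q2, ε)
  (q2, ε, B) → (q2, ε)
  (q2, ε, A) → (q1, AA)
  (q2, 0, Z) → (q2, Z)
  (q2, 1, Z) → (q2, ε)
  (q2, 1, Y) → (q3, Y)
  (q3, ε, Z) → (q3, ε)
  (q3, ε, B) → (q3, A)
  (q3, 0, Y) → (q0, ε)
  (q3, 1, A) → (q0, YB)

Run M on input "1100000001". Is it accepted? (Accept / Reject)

(q0, 1100000001, Z) ⊢ (q1, 100000001, AZ) ⊢ (q2, 00000001, Z) ⊢ (q2, 0000001, Z) ⊢ (q2, 000001, Z) ⊢ (q2, 00001, Z) ⊢ (q2, 0001, Z) ⊢ (q2, 001, Z) ⊢ (q2, 01, Z) ⊢ (q2, 1, Z) ⊢ (q2, ε, ε)
All input consumed and the stack is empty.

Accept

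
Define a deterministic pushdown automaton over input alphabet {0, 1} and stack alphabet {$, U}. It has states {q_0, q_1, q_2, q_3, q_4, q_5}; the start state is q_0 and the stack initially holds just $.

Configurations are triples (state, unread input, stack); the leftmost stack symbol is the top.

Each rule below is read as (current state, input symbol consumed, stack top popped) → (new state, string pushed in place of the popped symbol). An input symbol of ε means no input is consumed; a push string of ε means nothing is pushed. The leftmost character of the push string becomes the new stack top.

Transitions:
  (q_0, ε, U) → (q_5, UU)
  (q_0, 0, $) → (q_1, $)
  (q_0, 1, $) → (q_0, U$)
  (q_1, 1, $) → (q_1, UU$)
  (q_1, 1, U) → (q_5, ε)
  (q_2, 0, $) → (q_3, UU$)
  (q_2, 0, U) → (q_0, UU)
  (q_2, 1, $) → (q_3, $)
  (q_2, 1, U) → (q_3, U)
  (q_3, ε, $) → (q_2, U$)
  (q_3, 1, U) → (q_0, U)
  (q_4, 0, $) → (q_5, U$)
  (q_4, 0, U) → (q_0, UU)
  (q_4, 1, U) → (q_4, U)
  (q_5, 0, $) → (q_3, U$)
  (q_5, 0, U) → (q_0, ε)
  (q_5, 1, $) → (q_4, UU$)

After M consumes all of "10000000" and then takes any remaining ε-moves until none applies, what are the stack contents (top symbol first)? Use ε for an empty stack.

(q_0, 10000000, $)
  read 1, top $: go to q_0, push U$ → (q_0, 0000000, U$)
  ε-move, top U: go to q_5, push UU → (q_5, 0000000, UU$)
  read 0, top U: go to q_0, push ε → (q_0, 000000, U$)
  ε-move, top U: go to q_5, push UU → (q_5, 000000, UU$)
  read 0, top U: go to q_0, push ε → (q_0, 00000, U$)
  ε-move, top U: go to q_5, push UU → (q_5, 00000, UU$)
  read 0, top U: go to q_0, push ε → (q_0, 0000, U$)
  ε-move, top U: go to q_5, push UU → (q_5, 0000, UU$)
  read 0, top U: go to q_0, push ε → (q_0, 000, U$)
  ε-move, top U: go to q_5, push UU → (q_5, 000, UU$)
  read 0, top U: go to q_0, push ε → (q_0, 00, U$)
  ε-move, top U: go to q_5, push UU → (q_5, 00, UU$)
  read 0, top U: go to q_0, push ε → (q_0, 0, U$)
  ε-move, top U: go to q_5, push UU → (q_5, 0, UU$)
  read 0, top U: go to q_0, push ε → (q_0, ε, U$)
  ε-move, top U: go to q_5, push UU → (q_5, ε, UU$)
All input consumed in state q_5 with stack UU$.

UU$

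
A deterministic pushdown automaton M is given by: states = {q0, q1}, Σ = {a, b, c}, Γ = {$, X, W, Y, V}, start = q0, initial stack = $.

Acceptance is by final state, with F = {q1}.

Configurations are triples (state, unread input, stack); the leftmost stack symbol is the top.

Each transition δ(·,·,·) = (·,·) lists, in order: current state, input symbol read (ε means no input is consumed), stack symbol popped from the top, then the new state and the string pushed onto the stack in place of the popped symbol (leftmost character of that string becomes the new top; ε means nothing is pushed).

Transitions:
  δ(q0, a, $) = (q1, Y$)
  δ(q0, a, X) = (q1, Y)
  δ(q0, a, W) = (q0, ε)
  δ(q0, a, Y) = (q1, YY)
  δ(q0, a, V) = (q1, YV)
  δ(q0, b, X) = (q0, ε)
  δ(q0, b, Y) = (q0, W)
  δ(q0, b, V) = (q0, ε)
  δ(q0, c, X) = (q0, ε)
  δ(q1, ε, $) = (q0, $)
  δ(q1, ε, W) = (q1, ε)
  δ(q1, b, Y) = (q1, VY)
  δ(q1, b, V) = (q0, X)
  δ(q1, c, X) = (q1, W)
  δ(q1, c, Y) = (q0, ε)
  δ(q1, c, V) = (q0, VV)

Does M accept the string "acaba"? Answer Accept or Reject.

(q0, acaba, $) ⊢ (q1, caba, Y$) ⊢ (q0, aba, $) ⊢ (q1, ba, Y$) ⊢ (q1, a, VY$)
No transition applies at (q1, a, VY$); input not fully consumed.

Reject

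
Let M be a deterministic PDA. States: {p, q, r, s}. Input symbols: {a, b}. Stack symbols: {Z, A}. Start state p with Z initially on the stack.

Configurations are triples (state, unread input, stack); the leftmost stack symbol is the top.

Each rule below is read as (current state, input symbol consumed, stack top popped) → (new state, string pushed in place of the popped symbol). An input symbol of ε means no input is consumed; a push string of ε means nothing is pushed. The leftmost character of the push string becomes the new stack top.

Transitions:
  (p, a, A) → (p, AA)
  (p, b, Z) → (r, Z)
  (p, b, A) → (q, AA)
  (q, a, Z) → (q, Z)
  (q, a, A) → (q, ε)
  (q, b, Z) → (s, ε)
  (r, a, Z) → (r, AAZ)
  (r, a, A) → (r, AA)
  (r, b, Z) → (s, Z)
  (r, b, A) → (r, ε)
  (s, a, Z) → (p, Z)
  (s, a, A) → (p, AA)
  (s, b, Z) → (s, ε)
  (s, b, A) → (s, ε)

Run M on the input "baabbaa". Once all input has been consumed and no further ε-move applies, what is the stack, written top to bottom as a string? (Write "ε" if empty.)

(p, baabbaa, Z)
  read b, top Z: go to r, push Z → (r, aabbaa, Z)
  read a, top Z: go to r, push AAZ → (r, abbaa, AAZ)
  read a, top A: go to r, push AA → (r, bbaa, AAAZ)
  read b, top A: go to r, push ε → (r, baa, AAZ)
  read b, top A: go to r, push ε → (r, aa, AZ)
  read a, top A: go to r, push AA → (r, a, AAZ)
  read a, top A: go to r, push AA → (r, ε, AAAZ)
All input consumed in state r with stack AAAZ.

AAAZ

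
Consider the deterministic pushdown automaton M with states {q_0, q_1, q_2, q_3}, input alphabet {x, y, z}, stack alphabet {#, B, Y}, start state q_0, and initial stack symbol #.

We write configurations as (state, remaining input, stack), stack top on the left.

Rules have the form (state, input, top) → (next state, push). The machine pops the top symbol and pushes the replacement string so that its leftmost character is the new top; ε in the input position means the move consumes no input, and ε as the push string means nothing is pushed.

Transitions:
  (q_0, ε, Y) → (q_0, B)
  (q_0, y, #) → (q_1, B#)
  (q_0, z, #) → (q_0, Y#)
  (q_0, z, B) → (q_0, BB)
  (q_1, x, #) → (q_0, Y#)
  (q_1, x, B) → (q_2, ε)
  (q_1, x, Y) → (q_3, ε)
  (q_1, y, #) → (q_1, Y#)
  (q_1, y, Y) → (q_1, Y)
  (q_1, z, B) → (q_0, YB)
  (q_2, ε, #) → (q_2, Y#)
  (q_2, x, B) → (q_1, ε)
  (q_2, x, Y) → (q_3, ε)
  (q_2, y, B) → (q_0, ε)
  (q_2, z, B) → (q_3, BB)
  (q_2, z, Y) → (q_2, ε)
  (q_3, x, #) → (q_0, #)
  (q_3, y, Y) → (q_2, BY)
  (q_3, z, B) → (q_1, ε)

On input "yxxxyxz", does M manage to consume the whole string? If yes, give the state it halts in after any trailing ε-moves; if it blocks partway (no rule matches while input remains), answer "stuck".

q_2

(q_0, yxxxyxz, #)
  read y, top #: go to q_1, push B# → (q_1, xxxyxz, B#)
  read x, top B: go to q_2, push ε → (q_2, xxyxz, #)
  ε-move, top #: go to q_2, push Y# → (q_2, xxyxz, Y#)
  read x, top Y: go to q_3, push ε → (q_3, xyxz, #)
  read x, top #: go to q_0, push # → (q_0, yxz, #)
  read y, top #: go to q_1, push B# → (q_1, xz, B#)
  read x, top B: go to q_2, push ε → (q_2, z, #)
  ε-move, top #: go to q_2, push Y# → (q_2, z, Y#)
  read z, top Y: go to q_2, push ε → (q_2, ε, #)
  ε-move, top #: go to q_2, push Y# → (q_2, ε, Y#)
All input consumed; M is in state q_2.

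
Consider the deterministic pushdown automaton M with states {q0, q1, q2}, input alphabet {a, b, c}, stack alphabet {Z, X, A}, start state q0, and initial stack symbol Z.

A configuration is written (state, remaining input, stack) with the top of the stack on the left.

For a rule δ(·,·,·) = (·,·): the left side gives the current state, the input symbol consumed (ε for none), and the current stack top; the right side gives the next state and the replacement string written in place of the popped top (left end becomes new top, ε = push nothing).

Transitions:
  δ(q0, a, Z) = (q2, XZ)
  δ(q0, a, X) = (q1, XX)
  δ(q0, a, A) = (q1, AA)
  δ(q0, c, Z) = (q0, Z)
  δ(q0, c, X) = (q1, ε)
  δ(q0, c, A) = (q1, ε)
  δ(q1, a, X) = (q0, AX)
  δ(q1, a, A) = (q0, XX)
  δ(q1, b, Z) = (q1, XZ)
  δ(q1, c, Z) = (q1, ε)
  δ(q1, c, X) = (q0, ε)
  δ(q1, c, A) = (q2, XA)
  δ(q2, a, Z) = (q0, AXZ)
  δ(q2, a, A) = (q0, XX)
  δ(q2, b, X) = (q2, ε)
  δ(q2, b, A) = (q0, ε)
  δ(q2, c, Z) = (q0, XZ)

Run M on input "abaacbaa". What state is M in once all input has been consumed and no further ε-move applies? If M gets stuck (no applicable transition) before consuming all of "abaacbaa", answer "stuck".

q1

(q0, abaacbaa, Z)
  read a, top Z: go to q2, push XZ → (q2, baacbaa, XZ)
  read b, top X: go to q2, push ε → (q2, aacbaa, Z)
  read a, top Z: go to q0, push AXZ → (q0, acbaa, AXZ)
  read a, top A: go to q1, push AA → (q1, cbaa, AAXZ)
  read c, top A: go to q2, push XA → (q2, baa, XAAXZ)
  read b, top X: go to q2, push ε → (q2, aa, AAXZ)
  read a, top A: go to q0, push XX → (q0, a, XXAXZ)
  read a, top X: go to q1, push XX → (q1, ε, XXXAXZ)
All input consumed; M is in state q1.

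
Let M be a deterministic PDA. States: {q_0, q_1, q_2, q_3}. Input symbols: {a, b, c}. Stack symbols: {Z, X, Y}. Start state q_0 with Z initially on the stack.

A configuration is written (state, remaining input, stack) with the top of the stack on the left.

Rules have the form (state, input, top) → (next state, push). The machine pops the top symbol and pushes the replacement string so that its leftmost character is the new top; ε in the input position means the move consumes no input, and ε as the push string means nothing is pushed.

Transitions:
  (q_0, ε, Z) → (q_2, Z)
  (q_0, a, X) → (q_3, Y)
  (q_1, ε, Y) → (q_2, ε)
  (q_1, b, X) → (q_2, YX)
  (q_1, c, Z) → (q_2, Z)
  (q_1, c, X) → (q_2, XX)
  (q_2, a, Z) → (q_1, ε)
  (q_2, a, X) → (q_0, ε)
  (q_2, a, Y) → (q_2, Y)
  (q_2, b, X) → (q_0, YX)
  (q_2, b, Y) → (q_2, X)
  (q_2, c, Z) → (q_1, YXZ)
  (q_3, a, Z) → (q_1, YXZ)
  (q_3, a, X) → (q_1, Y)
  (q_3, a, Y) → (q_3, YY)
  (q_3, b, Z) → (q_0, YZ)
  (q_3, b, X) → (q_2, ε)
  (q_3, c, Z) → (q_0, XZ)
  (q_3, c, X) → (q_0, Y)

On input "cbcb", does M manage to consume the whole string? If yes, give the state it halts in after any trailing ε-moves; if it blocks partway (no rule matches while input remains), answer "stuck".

stuck

(q_0, cbcb, Z) ⊢ (q_2, cbcb, Z) ⊢ (q_1, bcb, YXZ) ⊢ (q_2, bcb, XZ) ⊢ (q_0, cb, YXZ)
No transition for (q_0, c, top Y); M blocks with input cb remaining.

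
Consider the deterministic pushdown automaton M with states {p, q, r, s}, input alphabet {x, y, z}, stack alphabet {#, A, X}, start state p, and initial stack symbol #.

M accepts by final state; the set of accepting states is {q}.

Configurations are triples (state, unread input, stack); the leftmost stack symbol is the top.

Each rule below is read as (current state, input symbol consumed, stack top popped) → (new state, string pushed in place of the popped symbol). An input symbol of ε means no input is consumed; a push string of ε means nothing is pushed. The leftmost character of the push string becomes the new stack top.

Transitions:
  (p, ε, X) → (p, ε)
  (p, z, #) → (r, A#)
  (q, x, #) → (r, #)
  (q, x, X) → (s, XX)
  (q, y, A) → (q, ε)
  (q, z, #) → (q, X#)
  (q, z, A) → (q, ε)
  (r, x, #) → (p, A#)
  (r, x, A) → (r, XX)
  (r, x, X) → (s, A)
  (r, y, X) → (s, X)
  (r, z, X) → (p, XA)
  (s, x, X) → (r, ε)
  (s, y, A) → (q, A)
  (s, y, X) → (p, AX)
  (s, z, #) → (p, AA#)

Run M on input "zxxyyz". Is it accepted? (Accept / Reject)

(p, zxxyyz, #)
  read z, top #: go to r, push A# → (r, xxyyz, A#)
  read x, top A: go to r, push XX → (r, xyyz, XX#)
  read x, top X: go to s, push A → (s, yyz, AX#)
  read y, top A: go to q, push A → (q, yz, AX#)
  read y, top A: go to q, push ε → (q, z, X#)
No transition applies at (q, z, X#); input not fully consumed.

Reject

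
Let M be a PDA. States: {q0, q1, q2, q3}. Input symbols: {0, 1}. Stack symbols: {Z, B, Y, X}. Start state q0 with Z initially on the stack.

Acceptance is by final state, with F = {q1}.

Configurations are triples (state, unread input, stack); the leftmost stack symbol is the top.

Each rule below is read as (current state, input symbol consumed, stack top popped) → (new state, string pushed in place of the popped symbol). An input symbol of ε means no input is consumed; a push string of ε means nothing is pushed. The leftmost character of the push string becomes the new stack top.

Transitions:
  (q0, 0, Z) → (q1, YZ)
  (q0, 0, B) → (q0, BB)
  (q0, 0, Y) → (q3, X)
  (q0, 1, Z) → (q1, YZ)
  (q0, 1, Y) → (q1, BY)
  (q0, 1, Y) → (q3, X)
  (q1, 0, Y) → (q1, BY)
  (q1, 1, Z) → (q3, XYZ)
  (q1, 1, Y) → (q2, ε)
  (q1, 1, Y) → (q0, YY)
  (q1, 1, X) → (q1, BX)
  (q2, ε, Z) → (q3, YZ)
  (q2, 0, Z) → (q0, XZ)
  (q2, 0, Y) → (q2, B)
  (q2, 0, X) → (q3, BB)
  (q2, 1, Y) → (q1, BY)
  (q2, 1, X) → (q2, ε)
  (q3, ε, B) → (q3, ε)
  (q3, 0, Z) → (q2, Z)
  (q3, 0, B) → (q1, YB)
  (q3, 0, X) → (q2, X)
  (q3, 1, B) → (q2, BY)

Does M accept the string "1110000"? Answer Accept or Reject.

One accepting computation: (q0, 1110000, Z) ⊢ (q1, 110000, YZ) ⊢ (q0, 10000, YYZ) ⊢ (q3, 0000, XYZ) ⊢ (q2, 000, XYZ) ⊢ (q3, 00, BBYZ) ⊢ (q1, 0, YBBYZ) ⊢ (q1, ε, BYBBYZ)
All input consumed and state q1 ∈ F.

Accept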